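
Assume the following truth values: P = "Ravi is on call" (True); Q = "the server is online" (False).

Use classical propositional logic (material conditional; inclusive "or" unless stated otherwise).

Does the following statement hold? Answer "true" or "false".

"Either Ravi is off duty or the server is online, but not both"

Parsed as ¬P ⊕ Q

¬P = ¬T = F
¬P ⊕ Q = F ⊕ F = F

The statement is false.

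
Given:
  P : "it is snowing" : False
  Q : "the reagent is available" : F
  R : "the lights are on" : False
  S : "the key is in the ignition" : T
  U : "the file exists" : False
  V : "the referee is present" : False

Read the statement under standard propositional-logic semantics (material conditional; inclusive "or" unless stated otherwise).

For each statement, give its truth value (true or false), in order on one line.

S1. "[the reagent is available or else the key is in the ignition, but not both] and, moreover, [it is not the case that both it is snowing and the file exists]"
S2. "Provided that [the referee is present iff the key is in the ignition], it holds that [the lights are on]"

S1 T; S2 T

S1: In symbols: (Q ⊕ S) ∧ (P ↑ U)

Q ⊕ S = F ⊕ T = T
P ↑ U = F ↑ F = T
(Q ⊕ S) ∧ (P ↑ U) = T ∧ T = T
Thus S1 is true.

S2: In symbols: (V ↔ S) → R

V ↔ S = F ↔ T = F
(V ↔ S) → R = F → F = T
Hence S2 is true.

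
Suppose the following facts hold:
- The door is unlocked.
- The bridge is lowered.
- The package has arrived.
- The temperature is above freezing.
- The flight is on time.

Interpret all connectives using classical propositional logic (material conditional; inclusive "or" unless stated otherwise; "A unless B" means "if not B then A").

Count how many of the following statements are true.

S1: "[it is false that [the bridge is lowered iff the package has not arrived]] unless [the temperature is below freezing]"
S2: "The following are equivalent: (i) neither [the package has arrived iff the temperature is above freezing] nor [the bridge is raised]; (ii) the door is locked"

Let D = "the bridge is raised" (F), U = "the package has arrived" (T), P = "the temperature is below freezing" (F), V = "the door is locked" (F).

S1: Formalization: ~(~D <-> ~U) | P

~D = ~F = T
~U = ~T = F
~D <-> ~U = T <-> F = F
~(~D <-> ~U) = ~F = T
~(~D <-> ~U) | P = T | F = T
So S1 is true.

S2: In symbols: ((U <-> ~P) nor D) <-> V

~P = ~F = T
U <-> ~P = T <-> T = T
(U <-> ~P) nor D = T nor F = F
((U <-> ~P) nor D) <-> V = F <-> F = T
So S2 is true.

Count: 2.

2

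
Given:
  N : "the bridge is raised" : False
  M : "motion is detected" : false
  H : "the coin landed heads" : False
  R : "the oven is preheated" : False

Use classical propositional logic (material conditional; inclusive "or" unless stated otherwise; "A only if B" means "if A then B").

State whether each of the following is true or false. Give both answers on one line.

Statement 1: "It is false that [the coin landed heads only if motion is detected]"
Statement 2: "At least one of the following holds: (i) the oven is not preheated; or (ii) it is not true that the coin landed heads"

Statement 1: This is ¬(H → M).

H → M = F → F = T
¬(H → M) = ¬T = F
Hence Statement 1 is false.

Statement 2: Formalization: ¬R ∨ ¬H

¬R = ¬F = T
¬H = ¬F = T
¬R ∨ ¬H = T ∨ T = T
So Statement 2 is true.

Statement 1 F, Statement 2 T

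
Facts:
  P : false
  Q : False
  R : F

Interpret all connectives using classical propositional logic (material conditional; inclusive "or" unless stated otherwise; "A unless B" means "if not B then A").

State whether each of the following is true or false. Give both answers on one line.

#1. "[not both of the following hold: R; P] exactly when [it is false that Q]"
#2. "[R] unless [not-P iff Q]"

#1 true / #2 false

#1: Parsed as (R nand P) <-> ~Q

R nand P = F nand F = T
~Q = ~F = T
(R nand P) <-> ~Q = T <-> T = T
Hence #1 is true.

#2: This is R | (~P <-> Q).

~P = ~F = T
~P <-> Q = T <-> F = F
R | (~P <-> Q) = F | F = F
Thus #2 is false.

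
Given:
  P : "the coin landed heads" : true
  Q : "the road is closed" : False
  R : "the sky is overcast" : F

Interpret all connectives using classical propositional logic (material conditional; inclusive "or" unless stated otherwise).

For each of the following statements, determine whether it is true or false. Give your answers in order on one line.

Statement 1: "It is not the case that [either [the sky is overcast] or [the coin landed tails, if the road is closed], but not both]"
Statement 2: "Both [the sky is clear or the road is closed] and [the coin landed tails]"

Statement 1 F; Statement 2 F

Statement 1: In symbols: ~(R xor (Q -> ~P))

~P = ~T = F
Q -> ~P = F -> F = T
R xor (Q -> ~P) = F xor T = T
~(R xor (Q -> ~P)) = ~T = F
So Statement 1 is false.

Statement 2: Parsed as (~R | Q) & ~P

~R = ~F = T
~R | Q = T | F = T
~P = ~T = F
(~R | Q) & ~P = T & F = F
Hence Statement 2 is false.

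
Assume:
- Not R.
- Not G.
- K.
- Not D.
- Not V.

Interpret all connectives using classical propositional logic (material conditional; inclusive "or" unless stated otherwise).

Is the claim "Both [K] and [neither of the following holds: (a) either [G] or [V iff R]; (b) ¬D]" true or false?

Formalization: K ∧ ((G ∨ (V ↔ R)) ↓ ¬D)

V ↔ R = F ↔ F = T
G ∨ (V ↔ R) = F ∨ T = T
¬D = ¬F = T
(G ∨ (V ↔ R)) ↓ ¬D = T ↓ T = F
K ∧ ((G ∨ (V ↔ R)) ↓ ¬D) = T ∧ F = F

False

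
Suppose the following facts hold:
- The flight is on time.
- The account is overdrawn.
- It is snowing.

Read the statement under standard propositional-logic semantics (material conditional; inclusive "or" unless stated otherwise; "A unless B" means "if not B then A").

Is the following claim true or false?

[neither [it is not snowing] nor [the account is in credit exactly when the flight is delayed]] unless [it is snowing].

Let R = "it is snowing" (T), Q = "the account is overdrawn" (T), P = "the flight is delayed" (F).
Formalization: (¬R ↓ (¬Q ↔ P)) ∨ R

¬R = ¬T = F
¬Q = ¬T = F
¬Q ↔ P = F ↔ F = T
¬R ↓ (¬Q ↔ P) = F ↓ T = F
(¬R ↓ (¬Q ↔ P)) ∨ R = F ∨ T = T

true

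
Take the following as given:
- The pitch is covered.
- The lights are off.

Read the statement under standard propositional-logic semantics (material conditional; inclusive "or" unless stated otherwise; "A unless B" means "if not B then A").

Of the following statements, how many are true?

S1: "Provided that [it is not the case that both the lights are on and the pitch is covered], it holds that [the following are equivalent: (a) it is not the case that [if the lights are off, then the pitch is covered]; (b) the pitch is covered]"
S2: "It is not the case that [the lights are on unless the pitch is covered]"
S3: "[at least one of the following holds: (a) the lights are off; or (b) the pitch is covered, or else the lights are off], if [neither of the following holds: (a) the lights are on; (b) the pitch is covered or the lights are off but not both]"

1

Let Q = "the lights are on" (F), P = "the pitch is covered" (T).

S1: This is (Q ↑ P) → (¬(¬Q → P) ↔ P).

Q ↑ P = F ↑ T = T
¬Q = ¬F = T
¬Q → P = T → T = T
¬(¬Q → P) = ¬T = F
¬(¬Q → P) ↔ P = F ↔ T = F
(Q ↑ P) → (¬(¬Q → P) ↔ P) = T → F = F
So S1 is false.

S2: Parsed as ¬(Q ∨ P)

Q ∨ P = F ∨ T = T
¬(Q ∨ P) = ¬T = F
Hence S2 is false.

S3: In symbols: (Q ↓ (P ⊕ ¬Q)) → (¬Q ∨ (P ∨ ¬Q))

¬Q = ¬F = T
P ⊕ ¬Q = T ⊕ T = F
Q ↓ (P ⊕ ¬Q) = F ↓ F = T
¬Q = ¬F = T
¬Q = ¬F = T
P ∨ ¬Q = T ∨ T = T
¬Q ∨ (P ∨ ¬Q) = T ∨ T = T
(Q ↓ (P ⊕ ¬Q)) → (¬Q ∨ (P ∨ ¬Q)) = T → T = T
So S3 is true.

True statements: 1 (S3).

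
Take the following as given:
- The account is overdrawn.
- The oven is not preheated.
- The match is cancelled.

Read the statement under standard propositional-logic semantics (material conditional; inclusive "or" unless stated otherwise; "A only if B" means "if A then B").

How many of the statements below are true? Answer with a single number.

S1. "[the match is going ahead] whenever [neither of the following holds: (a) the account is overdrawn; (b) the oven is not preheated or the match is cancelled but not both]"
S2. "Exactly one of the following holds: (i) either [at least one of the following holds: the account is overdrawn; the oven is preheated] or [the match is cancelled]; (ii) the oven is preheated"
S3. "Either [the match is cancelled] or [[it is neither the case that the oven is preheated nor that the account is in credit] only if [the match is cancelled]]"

Let P = "the account is overdrawn" (True), Q = "the oven is preheated" (False), R = "the match is cancelled" (True).

S1: In symbols: (P nor (not Q xor R)) -> not R

not Q = not False = True
not Q xor R = True xor True = False
P nor (not Q xor R) = True nor False = False
not R = not True = False
(P nor (not Q xor R)) -> not R = False -> False = True
So S1 is true.

S2: Parsed as ((P or Q) or R) xor Q

P or Q = True or False = True
(P or Q) or R = True or True = True
((P or Q) or R) xor Q = True xor False = True
So S2 is true.

S3: Formalization: R or ((Q nor not P) -> R)

not P = not True = False
Q nor not P = False nor False = True
(Q nor not P) -> R = True -> True = True
R or ((Q nor not P) -> R) = True or True = True
So S3 is true.

True statements: 3 (S1, S2, S3).

3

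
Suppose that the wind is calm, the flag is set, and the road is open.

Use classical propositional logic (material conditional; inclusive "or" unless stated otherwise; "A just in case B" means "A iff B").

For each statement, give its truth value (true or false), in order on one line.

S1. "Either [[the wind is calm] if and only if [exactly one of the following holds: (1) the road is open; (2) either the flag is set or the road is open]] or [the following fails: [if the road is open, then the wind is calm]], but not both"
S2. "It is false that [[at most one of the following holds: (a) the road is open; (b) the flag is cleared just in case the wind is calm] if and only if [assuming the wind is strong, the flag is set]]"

Let R = "the wind is strong" (F), P = "the road is closed" (F), S = "the flag is set" (T).

S1: Parsed as (~R <-> (~P xor (S | ~P))) xor ~(~P -> ~R)

~R = ~F = T
~P = ~F = T
~P = ~F = T
S | ~P = T | T = T
~P xor (S | ~P) = T xor T = F
~R <-> (~P xor (S | ~P)) = T <-> F = F
~P = ~F = T
~R = ~F = T
~P -> ~R = T -> T = T
~(~P -> ~R) = ~T = F
(~R <-> (~P xor (S | ~P))) xor ~(~P -> ~R) = F xor F = F
So S1 is false.

S2: This is ~((~P nand (~S <-> ~R)) <-> (R -> S)).

~P = ~F = T
~S = ~T = F
~R = ~F = T
~S <-> ~R = F <-> T = F
~P nand (~S <-> ~R) = T nand F = T
R -> S = F -> T = T
(~P nand (~S <-> ~R)) <-> (R -> S) = T <-> T = T
~((~P nand (~S <-> ~R)) <-> (R -> S)) = ~T = F
Hence S2 is false.

S1 F; S2 F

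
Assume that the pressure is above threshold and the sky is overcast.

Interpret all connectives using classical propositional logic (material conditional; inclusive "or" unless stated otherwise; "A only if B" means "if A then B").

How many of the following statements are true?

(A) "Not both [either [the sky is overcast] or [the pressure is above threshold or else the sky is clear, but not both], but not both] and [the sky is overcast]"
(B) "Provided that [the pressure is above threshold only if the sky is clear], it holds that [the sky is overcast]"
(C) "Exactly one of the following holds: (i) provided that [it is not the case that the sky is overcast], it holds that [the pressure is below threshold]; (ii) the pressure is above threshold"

2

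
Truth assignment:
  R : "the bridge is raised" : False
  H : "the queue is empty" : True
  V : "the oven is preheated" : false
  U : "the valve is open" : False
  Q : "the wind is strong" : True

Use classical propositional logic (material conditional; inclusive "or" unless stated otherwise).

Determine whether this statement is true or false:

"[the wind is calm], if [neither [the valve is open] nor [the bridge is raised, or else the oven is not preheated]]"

Formalization: (U ↓ (R ∨ ¬V)) → ¬Q

¬V = ¬F = T
R ∨ ¬V = F ∨ T = T
U ↓ (R ∨ ¬V) = F ↓ T = F
¬Q = ¬T = F
(U ↓ (R ∨ ¬V)) → ¬Q = F → F = T

True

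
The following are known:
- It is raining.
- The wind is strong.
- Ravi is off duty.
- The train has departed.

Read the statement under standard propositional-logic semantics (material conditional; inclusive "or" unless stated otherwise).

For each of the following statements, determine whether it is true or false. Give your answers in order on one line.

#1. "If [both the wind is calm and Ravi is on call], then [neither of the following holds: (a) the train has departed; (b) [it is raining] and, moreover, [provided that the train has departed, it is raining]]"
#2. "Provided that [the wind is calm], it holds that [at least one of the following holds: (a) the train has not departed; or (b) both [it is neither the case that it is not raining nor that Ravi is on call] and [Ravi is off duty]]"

Let Q = "the wind is strong" (T), R = "Ravi is on call" (F), S = "the train has departed" (T), P = "it is raining" (T).

#1: Formalization: (¬Q ∧ R) → (S ↓ (P ∧ (S → P)))

¬Q = ¬T = F
¬Q ∧ R = F ∧ F = F
S → P = T → T = T
P ∧ (S → P) = T ∧ T = T
S ↓ (P ∧ (S → P)) = T ↓ T = F
(¬Q ∧ R) → (S ↓ (P ∧ (S → P))) = F → F = T
So #1 is true.

#2: Parsed as ¬Q → (¬S ∨ ((¬P ↓ R) ∧ ¬R))

¬Q = ¬T = F
¬S = ¬T = F
¬P = ¬T = F
¬P ↓ R = F ↓ F = T
¬R = ¬F = T
(¬P ↓ R) ∧ ¬R = T ∧ T = T
¬S ∨ ((¬P ↓ R) ∧ ¬R) = F ∨ T = T
¬Q → (¬S ∨ ((¬P ↓ R) ∧ ¬R)) = F → T = T
So #2 is true.

#1 true, #2 true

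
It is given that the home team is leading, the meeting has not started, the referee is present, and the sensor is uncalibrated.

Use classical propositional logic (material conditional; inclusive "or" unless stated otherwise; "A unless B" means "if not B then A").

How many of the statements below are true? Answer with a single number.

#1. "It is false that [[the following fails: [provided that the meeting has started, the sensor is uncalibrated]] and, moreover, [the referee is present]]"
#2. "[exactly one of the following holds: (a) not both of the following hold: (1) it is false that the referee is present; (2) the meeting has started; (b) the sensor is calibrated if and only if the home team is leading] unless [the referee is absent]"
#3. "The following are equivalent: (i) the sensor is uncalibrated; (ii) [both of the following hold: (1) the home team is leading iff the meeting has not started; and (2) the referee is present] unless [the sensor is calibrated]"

Let Q = "the meeting has started" (False), S = "the sensor is calibrated" (False), R = "the referee is present" (True), P = "the home team is leading" (True).

#1: Formalization: not (not (Q -> not S) and R)

not S = not False = True
Q -> not S = False -> True = True
not (Q -> not S) = not True = False
not (Q -> not S) and R = False and True = False
not (not (Q -> not S) and R) = not False = True
Thus #1 is true.

#2: This is ((not R nand Q) xor (S iff P)) or not R.

not R = not True = False
not R nand Q = False nand False = True
S iff P = False iff True = False
(not R nand Q) xor (S iff P) = True xor False = True
not R = not True = False
((not R nand Q) xor (S iff P)) or not R = True or False = True
So #2 is true.

#3: Formalization: not S iff (((P iff not Q) and R) or S)

not S = not False = True
not Q = not False = True
P iff not Q = True iff True = True
(P iff not Q) and R = True and True = True
((P iff not Q) and R) or S = True or False = True
not S iff (((P iff not Q) and R) or S) = True iff True = True
Thus #3 is true.

Count: 3.

3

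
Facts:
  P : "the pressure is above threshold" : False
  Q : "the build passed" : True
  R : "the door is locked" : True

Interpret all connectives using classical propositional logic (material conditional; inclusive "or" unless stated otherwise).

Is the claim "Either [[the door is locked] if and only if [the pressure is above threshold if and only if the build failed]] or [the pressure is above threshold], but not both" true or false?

This is (R iff (P iff not Q)) xor P.

not Q = not True = False
P iff not Q = False iff False = True
R iff (P iff not Q) = True iff True = True
(R iff (P iff not Q)) xor P = True xor False = True

True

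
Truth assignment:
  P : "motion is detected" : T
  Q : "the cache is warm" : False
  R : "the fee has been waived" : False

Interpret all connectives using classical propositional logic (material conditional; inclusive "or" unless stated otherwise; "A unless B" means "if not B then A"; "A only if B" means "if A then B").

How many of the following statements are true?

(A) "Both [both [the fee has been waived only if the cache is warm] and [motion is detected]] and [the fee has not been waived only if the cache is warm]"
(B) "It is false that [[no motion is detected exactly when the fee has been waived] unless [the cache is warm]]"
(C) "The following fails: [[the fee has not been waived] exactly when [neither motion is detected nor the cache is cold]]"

(A): Parsed as ((R -> Q) & P) & (~R -> Q)

R -> Q = F -> F = T
(R -> Q) & P = T & T = T
~R = ~F = T
~R -> Q = T -> F = F
((R -> Q) & P) & (~R -> Q) = T & F = F
Hence (A) is false.

(B): Formalization: ~((~P <-> R) | Q)

~P = ~T = F
~P <-> R = F <-> F = T
(~P <-> R) | Q = T | F = T
~((~P <-> R) | Q) = ~T = F
Thus (B) is false.

(C): In symbols: ~(~R <-> (P nor ~Q))

~R = ~F = T
~Q = ~F = T
P nor ~Q = T nor T = F
~R <-> (P nor ~Q) = T <-> F = F
~(~R <-> (P nor ~Q)) = ~F = T
Hence (C) is true.

True statements: 1.

1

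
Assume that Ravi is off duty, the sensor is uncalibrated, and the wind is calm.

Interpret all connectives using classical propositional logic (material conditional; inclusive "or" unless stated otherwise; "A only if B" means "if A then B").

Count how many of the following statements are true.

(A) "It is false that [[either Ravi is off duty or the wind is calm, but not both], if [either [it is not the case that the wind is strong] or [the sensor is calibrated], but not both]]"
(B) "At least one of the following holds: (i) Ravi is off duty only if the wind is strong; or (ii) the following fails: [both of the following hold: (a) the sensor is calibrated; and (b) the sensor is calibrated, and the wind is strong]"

2

Let R = "the wind is strong" (F), Q = "the sensor is calibrated" (F), P = "Ravi is on call" (F).

(A): Parsed as ¬((¬R ⊕ Q) → (¬P ⊕ ¬R))

¬R = ¬F = T
¬R ⊕ Q = T ⊕ F = T
¬P = ¬F = T
¬R = ¬F = T
¬P ⊕ ¬R = T ⊕ T = F
(¬R ⊕ Q) → (¬P ⊕ ¬R) = T → F = F
¬((¬R ⊕ Q) → (¬P ⊕ ¬R)) = ¬F = T
Hence (A) is true.

(B): Parsed as (¬P → R) ∨ ¬(Q ∧ (Q ∧ R))

¬P = ¬F = T
¬P → R = T → F = F
Q ∧ R = F ∧ F = F
Q ∧ (Q ∧ R) = F ∧ F = F
¬(Q ∧ (Q ∧ R)) = ¬F = T
(¬P → R) ∨ ¬(Q ∧ (Q ∧ R)) = F ∨ T = T
Thus (B) is true.

2 of the 2 statements are true ((A), (B)).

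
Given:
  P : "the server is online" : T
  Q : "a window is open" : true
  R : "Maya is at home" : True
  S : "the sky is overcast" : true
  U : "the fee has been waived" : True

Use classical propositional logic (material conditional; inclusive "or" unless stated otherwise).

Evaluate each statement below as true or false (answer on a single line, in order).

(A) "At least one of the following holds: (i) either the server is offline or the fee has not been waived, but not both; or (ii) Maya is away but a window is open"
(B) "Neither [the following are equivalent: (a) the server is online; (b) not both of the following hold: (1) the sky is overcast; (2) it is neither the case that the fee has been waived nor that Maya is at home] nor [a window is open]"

(A): This is (not P xor not U) or (not R and Q).

not P = not True = False
not U = not True = False
not P xor not U = False xor False = False
not R = not True = False
not R and Q = False and True = False
(not P xor not U) or (not R and Q) = False or False = False
Hence (A) is false.

(B): Formalization: (P iff (S nand (U nor R))) nor Q

U nor R = True nor True = False
S nand (U nor R) = True nand False = True
P iff (S nand (U nor R)) = True iff True = True
(P iff (S nand (U nor R))) nor Q = True nor True = False
Thus (B) is false.

(A) false / (B) false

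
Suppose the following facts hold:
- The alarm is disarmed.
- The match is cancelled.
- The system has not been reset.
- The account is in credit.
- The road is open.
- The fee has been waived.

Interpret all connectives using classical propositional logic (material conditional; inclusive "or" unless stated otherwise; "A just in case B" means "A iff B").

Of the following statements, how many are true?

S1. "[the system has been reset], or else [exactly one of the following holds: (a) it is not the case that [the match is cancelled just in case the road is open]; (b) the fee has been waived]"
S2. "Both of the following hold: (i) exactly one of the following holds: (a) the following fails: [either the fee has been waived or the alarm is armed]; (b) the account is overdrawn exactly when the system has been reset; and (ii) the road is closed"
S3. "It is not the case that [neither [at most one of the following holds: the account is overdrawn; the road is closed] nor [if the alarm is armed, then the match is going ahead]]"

2

Let W = "the system has been reset" (False), S = "the match is cancelled" (True), V = "the road is closed" (False), G = "the fee has been waived" (True), L = "the alarm is armed" (False), R = "the account is overdrawn" (False).

S1: This is W or (not (S iff not V) xor G).

not V = not False = True
S iff not V = True iff True = True
not (S iff not V) = not True = False
not (S iff not V) xor G = False xor True = True
W or (not (S iff not V) xor G) = False or True = True
Thus S1 is true.

S2: Parsed as (not (G or L) xor (R iff W)) and V

G or L = True or False = True
not (G or L) = not True = False
R iff W = False iff False = True
not (G or L) xor (R iff W) = False xor True = True
(not (G or L) xor (R iff W)) and V = True and False = False
Hence S2 is false.

S3: Formalization: not ((R nand V) nor (L -> not S))

R nand V = False nand False = True
not S = not True = False
L -> not S = False -> False = True
(R nand V) nor (L -> not S) = True nor True = False
not ((R nand V) nor (L -> not S)) = not False = True
So S3 is true.

Count: 2.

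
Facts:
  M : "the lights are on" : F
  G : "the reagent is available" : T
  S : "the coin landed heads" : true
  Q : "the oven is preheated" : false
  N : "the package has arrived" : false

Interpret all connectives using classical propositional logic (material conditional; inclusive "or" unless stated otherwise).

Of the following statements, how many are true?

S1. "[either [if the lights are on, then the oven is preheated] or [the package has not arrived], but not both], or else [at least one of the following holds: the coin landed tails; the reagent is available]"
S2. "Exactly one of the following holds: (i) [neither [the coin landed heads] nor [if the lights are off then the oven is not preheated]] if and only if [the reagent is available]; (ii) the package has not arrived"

S1: This is ((M -> Q) xor not N) or (not S or G).

M -> Q = False -> False = True
not N = not False = True
(M -> Q) xor not N = True xor True = False
not S = not True = False
not S or G = False or True = True
((M -> Q) xor not N) or (not S or G) = False or True = True
So S1 is true.

S2: Parsed as ((S nor (not M -> not Q)) iff G) xor not N

not M = not False = True
not Q = not False = True
not M -> not Q = True -> True = True
S nor (not M -> not Q) = True nor True = False
(S nor (not M -> not Q)) iff G = False iff True = False
not N = not False = True
((S nor (not M -> not Q)) iff G) xor not N = False xor True = True
Thus S2 is true.

2 of the 2 statements are true (S1, S2).

2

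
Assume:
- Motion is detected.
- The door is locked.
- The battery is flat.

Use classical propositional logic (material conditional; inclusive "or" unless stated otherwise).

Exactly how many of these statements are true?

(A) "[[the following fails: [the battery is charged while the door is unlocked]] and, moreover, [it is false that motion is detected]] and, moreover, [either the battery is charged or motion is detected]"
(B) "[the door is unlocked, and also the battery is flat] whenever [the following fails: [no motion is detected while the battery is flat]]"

0

Let M = "the battery is charged" (F), D = "the door is locked" (T), K = "motion is detected" (T).

(A): This is (¬(M ∧ ¬D) ∧ ¬K) ∧ (M ∨ K).

¬D = ¬T = F
M ∧ ¬D = F ∧ F = F
¬(M ∧ ¬D) = ¬F = T
¬K = ¬T = F
¬(M ∧ ¬D) ∧ ¬K = T ∧ F = F
M ∨ K = F ∨ T = T
(¬(M ∧ ¬D) ∧ ¬K) ∧ (M ∨ K) = F ∧ T = F
Thus (A) is false.

(B): Parsed as ¬(¬K ∧ ¬M) → (¬D ∧ ¬M)

¬K = ¬T = F
¬M = ¬F = T
¬K ∧ ¬M = F ∧ T = F
¬(¬K ∧ ¬M) = ¬F = T
¬D = ¬T = F
¬M = ¬F = T
¬D ∧ ¬M = F ∧ T = F
¬(¬K ∧ ¬M) → (¬D ∧ ¬M) = T → F = F
So (B) is false.

0 of the 2 statements are true (none).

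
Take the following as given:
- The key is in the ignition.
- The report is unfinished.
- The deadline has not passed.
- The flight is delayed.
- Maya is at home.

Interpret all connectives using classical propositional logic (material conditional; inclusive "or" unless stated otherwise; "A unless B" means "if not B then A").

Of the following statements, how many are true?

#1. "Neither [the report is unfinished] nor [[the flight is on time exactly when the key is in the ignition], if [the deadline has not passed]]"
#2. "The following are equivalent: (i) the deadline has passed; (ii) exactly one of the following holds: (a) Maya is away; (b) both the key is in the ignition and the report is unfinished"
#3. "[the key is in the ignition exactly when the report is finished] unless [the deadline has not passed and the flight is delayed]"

1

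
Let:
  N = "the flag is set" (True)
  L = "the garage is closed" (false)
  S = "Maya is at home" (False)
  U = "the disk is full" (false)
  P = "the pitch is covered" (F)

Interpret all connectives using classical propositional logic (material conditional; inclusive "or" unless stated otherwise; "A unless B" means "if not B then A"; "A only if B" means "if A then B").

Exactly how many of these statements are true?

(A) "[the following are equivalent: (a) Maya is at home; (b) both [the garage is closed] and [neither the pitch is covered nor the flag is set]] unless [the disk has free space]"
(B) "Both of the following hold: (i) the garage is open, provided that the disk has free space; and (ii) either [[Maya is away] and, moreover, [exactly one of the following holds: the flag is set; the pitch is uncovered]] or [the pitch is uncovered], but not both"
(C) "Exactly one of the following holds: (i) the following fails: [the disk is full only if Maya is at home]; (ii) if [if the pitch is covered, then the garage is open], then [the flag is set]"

3

(A): Formalization: (S iff (L and (P nor N))) or not U

P nor N = False nor True = False
L and (P nor N) = False and False = False
S iff (L and (P nor N)) = False iff False = True
not U = not False = True
(S iff (L and (P nor N))) or not U = True or True = True
Hence (A) is true.

(B): This is (not U -> not L) and ((not S and (N xor not P)) xor not P).

not U = not False = True
not L = not False = True
not U -> not L = True -> True = True
not S = not False = True
not P = not False = True
N xor not P = True xor True = False
not S and (N xor not P) = True and False = False
not P = not False = True
(not S and (N xor not P)) xor not P = False xor True = True
(not U -> not L) and ((not S and (N xor not P)) xor not P) = True and True = True
Hence (B) is true.

(C): Parsed as not (U -> S) xor ((P -> not L) -> N)

U -> S = False -> False = True
not (U -> S) = not True = False
not L = not False = True
P -> not L = False -> True = True
(P -> not L) -> N = True -> True = True
not (U -> S) xor ((P -> not L) -> N) = False xor True = True
Thus (C) is true.

True statements: 3 ((A), (B), (C)).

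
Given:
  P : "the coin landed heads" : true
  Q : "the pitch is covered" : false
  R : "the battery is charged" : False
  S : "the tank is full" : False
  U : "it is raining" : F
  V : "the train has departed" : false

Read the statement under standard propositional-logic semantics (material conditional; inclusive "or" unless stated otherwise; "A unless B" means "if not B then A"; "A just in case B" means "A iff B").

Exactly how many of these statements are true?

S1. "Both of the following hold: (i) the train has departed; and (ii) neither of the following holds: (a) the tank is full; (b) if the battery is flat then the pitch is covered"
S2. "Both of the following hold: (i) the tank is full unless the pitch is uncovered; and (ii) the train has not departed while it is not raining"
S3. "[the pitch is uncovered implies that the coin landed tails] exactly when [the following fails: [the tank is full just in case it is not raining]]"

1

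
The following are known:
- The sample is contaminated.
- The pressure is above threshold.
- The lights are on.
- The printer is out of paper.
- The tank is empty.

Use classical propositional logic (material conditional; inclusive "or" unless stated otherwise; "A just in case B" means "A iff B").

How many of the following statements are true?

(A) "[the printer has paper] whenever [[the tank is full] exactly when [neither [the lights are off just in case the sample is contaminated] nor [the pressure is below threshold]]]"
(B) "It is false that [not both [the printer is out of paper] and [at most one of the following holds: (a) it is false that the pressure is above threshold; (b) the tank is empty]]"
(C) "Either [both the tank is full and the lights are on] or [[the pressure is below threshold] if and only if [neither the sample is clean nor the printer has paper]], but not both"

2

Let U = "the tank is full" (F), R = "the lights are on" (T), P = "the sample is contaminated" (T), Q = "the pressure is above threshold" (T), S = "the printer has paper" (F).

(A): Formalization: (U <-> ((~R <-> P) nor ~Q)) -> S

~R = ~T = F
~R <-> P = F <-> T = F
~Q = ~T = F
(~R <-> P) nor ~Q = F nor F = T
U <-> ((~R <-> P) nor ~Q) = F <-> T = F
(U <-> ((~R <-> P) nor ~Q)) -> S = F -> F = T
So (A) is true.

(B): This is ~(~S nand (~Q nand ~U)).

~S = ~F = T
~Q = ~T = F
~U = ~F = T
~Q nand ~U = F nand T = T
~S nand (~Q nand ~U) = T nand T = F
~(~S nand (~Q nand ~U)) = ~F = T
So (B) is true.

(C): This is (U & R) xor (~Q <-> (~P nor S)).

U & R = F & T = F
~Q = ~T = F
~P = ~T = F
~P nor S = F nor F = T
~Q <-> (~P nor S) = F <-> T = F
(U & R) xor (~Q <-> (~P nor S)) = F xor F = F
So (C) is false.

True statements: 2.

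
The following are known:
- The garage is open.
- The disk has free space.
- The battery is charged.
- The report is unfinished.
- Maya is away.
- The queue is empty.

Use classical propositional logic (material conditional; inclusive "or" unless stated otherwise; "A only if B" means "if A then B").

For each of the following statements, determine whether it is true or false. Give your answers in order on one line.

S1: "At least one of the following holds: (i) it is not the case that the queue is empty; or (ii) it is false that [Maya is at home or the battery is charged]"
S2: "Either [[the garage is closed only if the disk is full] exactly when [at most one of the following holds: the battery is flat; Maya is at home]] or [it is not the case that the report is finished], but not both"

S1 F, S2 F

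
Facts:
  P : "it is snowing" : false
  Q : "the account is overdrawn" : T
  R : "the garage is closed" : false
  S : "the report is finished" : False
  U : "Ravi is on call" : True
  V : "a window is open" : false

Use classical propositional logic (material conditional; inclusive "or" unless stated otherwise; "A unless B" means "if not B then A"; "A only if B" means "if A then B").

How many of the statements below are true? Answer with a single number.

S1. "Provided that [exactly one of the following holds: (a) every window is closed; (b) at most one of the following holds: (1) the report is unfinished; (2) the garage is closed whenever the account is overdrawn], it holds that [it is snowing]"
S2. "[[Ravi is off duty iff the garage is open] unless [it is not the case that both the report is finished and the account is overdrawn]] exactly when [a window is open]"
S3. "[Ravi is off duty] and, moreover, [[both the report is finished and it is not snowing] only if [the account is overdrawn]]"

S1: Parsed as (¬V ⊕ (¬S ↑ (Q → R))) → P

¬V = ¬F = T
¬S = ¬F = T
Q → R = T → F = F
¬S ↑ (Q → R) = T ↑ F = T
¬V ⊕ (¬S ↑ (Q → R)) = T ⊕ T = F
(¬V ⊕ (¬S ↑ (Q → R))) → P = F → F = T
So S1 is true.

S2: In symbols: ((¬U ↔ ¬R) ∨ (S ↑ Q)) ↔ V

¬U = ¬T = F
¬R = ¬F = T
¬U ↔ ¬R = F ↔ T = F
S ↑ Q = F ↑ T = T
(¬U ↔ ¬R) ∨ (S ↑ Q) = F ∨ T = T
((¬U ↔ ¬R) ∨ (S ↑ Q)) ↔ V = T ↔ F = F
Hence S2 is false.

S3: Formalization: ¬U ∧ ((S ∧ ¬P) → Q)

¬U = ¬T = F
¬P = ¬F = T
S ∧ ¬P = F ∧ T = F
(S ∧ ¬P) → Q = F → T = T
¬U ∧ ((S ∧ ¬P) → Q) = F ∧ T = F
Thus S3 is false.

1 of the 3 statements is true (S1).

1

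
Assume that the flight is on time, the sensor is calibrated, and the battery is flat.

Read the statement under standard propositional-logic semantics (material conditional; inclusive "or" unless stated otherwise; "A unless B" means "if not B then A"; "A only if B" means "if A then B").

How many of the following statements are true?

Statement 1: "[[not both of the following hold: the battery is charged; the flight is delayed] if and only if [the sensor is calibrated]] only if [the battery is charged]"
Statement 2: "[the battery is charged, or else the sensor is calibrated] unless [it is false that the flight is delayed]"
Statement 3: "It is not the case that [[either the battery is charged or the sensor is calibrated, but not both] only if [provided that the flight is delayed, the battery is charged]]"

1

Let H = "the battery is charged" (F), N = "the flight is delayed" (F), P = "the sensor is calibrated" (T).

Statement 1: Formalization: ((H nand N) <-> P) -> H

H nand N = F nand F = T
(H nand N) <-> P = T <-> T = T
((H nand N) <-> P) -> H = T -> F = F
Thus Statement 1 is false.

Statement 2: Parsed as (H | P) | ~N

H | P = F | T = T
~N = ~F = T
(H | P) | ~N = T | T = T
Hence Statement 2 is true.

Statement 3: Formalization: ~((H xor P) -> (N -> H))

H xor P = F xor T = T
N -> H = F -> F = T
(H xor P) -> (N -> H) = T -> T = T
~((H xor P) -> (N -> H)) = ~T = F
So Statement 3 is false.

Count: 1.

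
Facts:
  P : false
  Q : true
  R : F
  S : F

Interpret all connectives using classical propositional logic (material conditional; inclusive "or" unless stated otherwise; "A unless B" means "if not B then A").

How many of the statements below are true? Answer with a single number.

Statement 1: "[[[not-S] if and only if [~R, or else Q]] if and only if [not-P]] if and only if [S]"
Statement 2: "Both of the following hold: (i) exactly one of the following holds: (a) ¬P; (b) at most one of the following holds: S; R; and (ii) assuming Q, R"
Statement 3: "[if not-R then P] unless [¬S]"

1

Statement 1: Parsed as ((~S <-> (~R | Q)) <-> ~P) <-> S

~S = ~F = T
~R = ~F = T
~R | Q = T | T = T
~S <-> (~R | Q) = T <-> T = T
~P = ~F = T
(~S <-> (~R | Q)) <-> ~P = T <-> T = T
((~S <-> (~R | Q)) <-> ~P) <-> S = T <-> F = F
So Statement 1 is false.

Statement 2: Formalization: (~P xor (S nand R)) & (Q -> R)

~P = ~F = T
S nand R = F nand F = T
~P xor (S nand R) = T xor T = F
Q -> R = T -> F = F
(~P xor (S nand R)) & (Q -> R) = F & F = F
Hence Statement 2 is false.

Statement 3: Formalization: (~R -> P) | ~S

~R = ~F = T
~R -> P = T -> F = F
~S = ~F = T
(~R -> P) | ~S = F | T = T
Hence Statement 3 is true.

Count: 1.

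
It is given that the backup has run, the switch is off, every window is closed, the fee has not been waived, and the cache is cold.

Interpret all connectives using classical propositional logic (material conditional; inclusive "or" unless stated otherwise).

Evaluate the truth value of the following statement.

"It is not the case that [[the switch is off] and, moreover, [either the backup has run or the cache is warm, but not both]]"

False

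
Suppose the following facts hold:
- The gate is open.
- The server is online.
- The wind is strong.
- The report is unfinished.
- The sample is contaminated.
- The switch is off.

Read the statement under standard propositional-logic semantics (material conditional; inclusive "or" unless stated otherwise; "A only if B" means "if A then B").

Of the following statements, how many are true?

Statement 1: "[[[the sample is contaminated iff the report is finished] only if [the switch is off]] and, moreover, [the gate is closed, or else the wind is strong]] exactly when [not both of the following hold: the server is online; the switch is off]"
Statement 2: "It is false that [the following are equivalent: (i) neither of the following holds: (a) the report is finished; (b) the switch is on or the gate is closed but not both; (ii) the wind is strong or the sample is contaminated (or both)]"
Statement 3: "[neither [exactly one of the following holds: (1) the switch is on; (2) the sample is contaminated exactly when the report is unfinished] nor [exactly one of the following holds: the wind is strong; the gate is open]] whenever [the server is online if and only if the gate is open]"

Let U = "the sample is contaminated" (True), S = "the report is finished" (False), V = "the switch is on" (False), P = "the gate is open" (True), R = "the wind is strong" (True), Q = "the server is online" (True).

Statement 1: In symbols: (((U iff S) -> not V) and (not P or R)) iff (Q nand not V)

U iff S = True iff False = False
not V = not False = True
(U iff S) -> not V = False -> True = True
not P = not True = False
not P or R = False or True = True
((U iff S) -> not V) and (not P or R) = True and True = True
not V = not False = True
Q nand not V = True nand True = False
(((U iff S) -> not V) and (not P or R)) iff (Q nand not V) = True iff False = False
Hence Statement 1 is false.

Statement 2: Parsed as not ((S nor (V xor not P)) iff (R or U))

not P = not True = False
V xor not P = False xor False = False
S nor (V xor not P) = False nor False = True
R or U = True or True = True
(S nor (V xor not P)) iff (R or U) = True iff True = True
not ((S nor (V xor not P)) iff (R or U)) = not True = False
Thus Statement 2 is false.

Statement 3: In symbols: (Q iff P) -> ((V xor (U iff not S)) nor (R xor P))

Q iff P = True iff True = True
not S = not False = True
U iff not S = True iff True = True
V xor (U iff not S) = False xor True = True
R xor P = True xor True = False
(V xor (U iff not S)) nor (R xor P) = True nor False = False
(Q iff P) -> ((V xor (U iff not S)) nor (R xor P)) = True -> False = False
Hence Statement 3 is false.

True statements: 0 (none).

0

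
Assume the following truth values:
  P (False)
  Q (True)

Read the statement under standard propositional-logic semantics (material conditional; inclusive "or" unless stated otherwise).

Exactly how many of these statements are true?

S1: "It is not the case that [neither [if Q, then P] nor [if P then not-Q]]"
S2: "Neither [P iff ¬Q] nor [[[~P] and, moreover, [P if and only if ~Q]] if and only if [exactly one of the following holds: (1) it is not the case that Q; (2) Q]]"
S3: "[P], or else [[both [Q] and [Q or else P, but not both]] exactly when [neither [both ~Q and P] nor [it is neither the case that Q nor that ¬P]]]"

2

S1: This is not ((Q -> P) nor (P -> not Q)).

Q -> P = True -> False = False
not Q = not True = False
P -> not Q = False -> False = True
(Q -> P) nor (P -> not Q) = False nor True = False
not ((Q -> P) nor (P -> not Q)) = not False = True
So S1 is true.

S2: In symbols: (P iff not Q) nor ((not P and (P iff not Q)) iff (not Q xor Q))

not Q = not True = False
P iff not Q = False iff False = True
not P = not False = True
not Q = not True = False
P iff not Q = False iff False = True
not P and (P iff not Q) = True and True = True
not Q = not True = False
not Q xor Q = False xor True = True
(not P and (P iff not Q)) iff (not Q xor Q) = True iff True = True
(P iff not Q) nor ((not P and (P iff not Q)) iff (not Q xor Q)) = True nor True = False
Thus S2 is false.

S3: This is P or ((Q and (Q xor P)) iff ((not Q and P) nor (Q nor not P))).

Q xor P = True xor False = True
Q and (Q xor P) = True and True = True
not Q = not True = False
not Q and P = False and False = False
not P = not False = True
Q nor not P = True nor True = False
(not Q and P) nor (Q nor not P) = False nor False = True
(Q and (Q xor P)) iff ((not Q and P) nor (Q nor not P)) = True iff True = True
P or ((Q and (Q xor P)) iff ((not Q and P) nor (Q nor not P))) = False or True = True
Hence S3 is true.

True statements: 2 (S1, S3).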